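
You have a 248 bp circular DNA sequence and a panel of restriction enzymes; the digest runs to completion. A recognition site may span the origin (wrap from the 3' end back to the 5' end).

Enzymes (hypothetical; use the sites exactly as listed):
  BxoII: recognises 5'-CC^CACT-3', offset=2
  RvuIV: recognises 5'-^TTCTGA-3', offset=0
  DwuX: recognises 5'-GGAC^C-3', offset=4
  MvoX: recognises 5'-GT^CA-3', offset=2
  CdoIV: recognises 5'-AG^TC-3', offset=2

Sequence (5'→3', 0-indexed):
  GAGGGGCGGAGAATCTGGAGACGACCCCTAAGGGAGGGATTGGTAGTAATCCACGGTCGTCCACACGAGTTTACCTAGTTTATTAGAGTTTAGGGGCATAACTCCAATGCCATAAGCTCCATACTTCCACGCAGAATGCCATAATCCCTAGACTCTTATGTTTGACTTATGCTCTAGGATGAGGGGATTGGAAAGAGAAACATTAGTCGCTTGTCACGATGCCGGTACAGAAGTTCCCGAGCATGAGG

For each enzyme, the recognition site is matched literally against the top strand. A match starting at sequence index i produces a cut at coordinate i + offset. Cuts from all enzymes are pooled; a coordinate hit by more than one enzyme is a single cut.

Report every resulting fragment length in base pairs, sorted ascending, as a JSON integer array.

Per-enzyme occurrences:
  BxoII (CCCACT, off=2): no sites
  RvuIV (TTCTGA, off=0): no sites
  DwuX (GGACC, off=4): no sites
  MvoX (GTCA, off=2): starts [212] → cuts [214]
  CdoIV (AGTC, off=2): starts [204] → cuts [206]

Pooled cuts: [206, 214]

Fragment lengths:
  206→214: 8 bp
  214→206 (wrap): 248-214+206 = 240 bp

[8,240]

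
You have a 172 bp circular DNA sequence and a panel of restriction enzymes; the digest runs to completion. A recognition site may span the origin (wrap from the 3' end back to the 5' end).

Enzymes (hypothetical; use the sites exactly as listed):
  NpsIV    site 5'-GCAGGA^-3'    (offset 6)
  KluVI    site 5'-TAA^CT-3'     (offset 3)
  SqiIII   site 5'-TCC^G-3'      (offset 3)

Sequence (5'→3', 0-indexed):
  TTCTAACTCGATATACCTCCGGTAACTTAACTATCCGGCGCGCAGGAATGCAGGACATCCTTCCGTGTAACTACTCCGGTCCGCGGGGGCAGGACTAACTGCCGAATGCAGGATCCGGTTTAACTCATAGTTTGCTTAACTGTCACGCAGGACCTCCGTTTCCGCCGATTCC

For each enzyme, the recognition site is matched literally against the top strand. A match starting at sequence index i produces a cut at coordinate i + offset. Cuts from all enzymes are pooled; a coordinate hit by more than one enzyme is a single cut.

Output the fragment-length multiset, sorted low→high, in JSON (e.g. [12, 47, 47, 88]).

[3,4,5,5,5,5,6,6,6,7,7,8,9,11,12,13,14,15,15,16]

Scan for sites:
  NpsIV (GCAGGA, off=6): starts [41, 49, 88, 107, 146] → cuts [47, 55, 94, 113, 152]
  KluVI (TAACT, off=3): starts [3, 22, 27, 67, 95, 120, 136] → cuts [6, 25, 30, 70, 98, 123, 139]
  SqiIII (TCCG, off=3): starts [17, 33, 61, 74, 79, 113, 154, 160] → cuts [20, 36, 64, 77, 82, 116, 157, 163]

All cut coordinates (distinct, sorted): [6, 20, 25, 30, 36, 47, 55, 64, 70, 77, 82, 94, 98, 113, 116, 123, 139, 152, 157, 163]

Fragments:
  6→20: 14 bp
  20→25: 5 bp
  25→30: 5 bp
  30→36: 6 bp
  36→47: 11 bp
  47→55: 8 bp
  55→64: 9 bp
  64→70: 6 bp
  70→77: 7 bp
  77→82: 5 bp
  82→94: 12 bp
  94→98: 4 bp
  98→113: 15 bp
  113→116: 3 bp
  116→123: 7 bp
  123→139: 16 bp
  139→152: 13 bp
  152→157: 5 bp
  157→163: 6 bp
  163→6 (wrap): 172-163+6 = 15 bp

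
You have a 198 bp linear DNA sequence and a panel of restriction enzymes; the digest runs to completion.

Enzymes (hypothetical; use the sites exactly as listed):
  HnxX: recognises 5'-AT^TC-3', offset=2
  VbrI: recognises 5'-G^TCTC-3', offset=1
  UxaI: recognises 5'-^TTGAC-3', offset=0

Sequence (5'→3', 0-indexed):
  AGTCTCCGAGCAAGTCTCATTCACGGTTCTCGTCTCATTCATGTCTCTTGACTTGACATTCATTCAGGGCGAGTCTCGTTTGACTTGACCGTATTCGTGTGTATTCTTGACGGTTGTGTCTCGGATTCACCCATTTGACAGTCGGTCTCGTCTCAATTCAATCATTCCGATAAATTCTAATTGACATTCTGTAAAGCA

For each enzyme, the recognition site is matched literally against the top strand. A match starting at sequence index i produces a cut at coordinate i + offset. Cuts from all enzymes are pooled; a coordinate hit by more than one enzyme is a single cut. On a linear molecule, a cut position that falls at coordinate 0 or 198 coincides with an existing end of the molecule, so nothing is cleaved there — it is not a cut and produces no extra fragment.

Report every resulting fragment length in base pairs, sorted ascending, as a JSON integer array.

[2,2,4,4,5,5,5,5,5,6,6,6,7,7,7,8,8,8,10,10,10,10,11,11,12,12,12]

Site scan:
  HnxX (ATTC, off=2): starts [18, 36, 57, 61, 92, 102, 124, 155, 163, 173, 185] → cuts [20, 38, 59, 63, 94, 104, 126, 157, 165, 175, 187]
  VbrI (GTCTC, off=1): starts [1, 13, 31, 42, 72, 117, 144, 149] → cuts [2, 14, 32, 43, 73, 118, 145, 150]
  UxaI (TTGAC, off=0): starts [47, 52, 79, 84, 106, 134, 180] → cuts [47, 52, 79, 84, 106, 134, 180]

Pooled cuts: [2, 14, 20, 32, 38, 43, 47, 52, 59, 63, 73, 79, 84, 94, 104, 106, 118, 126, 134, 145, 150, 157, 165, 175, 180, 187]

Fragment lengths:
  [0,2): 2 bp
  [2,14): 12 bp
  [14,20): 6 bp
  [20,32): 12 bp
  [32,38): 6 bp
  [38,43): 5 bp
  [43,47): 4 bp
  [47,52): 5 bp
  [52,59): 7 bp
  [59,63): 4 bp
  [63,73): 10 bp
  [73,79): 6 bp
  [79,84): 5 bp
  [84,94): 10 bp
  [94,104): 10 bp
  [104,106): 2 bp
  [106,118): 12 bp
  [118,126): 8 bp
  [126,134): 8 bp
  [134,145): 11 bp
  [145,150): 5 bp
  [150,157): 7 bp
  [157,165): 8 bp
  [165,175): 10 bp
  [175,180): 5 bp
  [180,187): 7 bp
  [187,198): 11 bp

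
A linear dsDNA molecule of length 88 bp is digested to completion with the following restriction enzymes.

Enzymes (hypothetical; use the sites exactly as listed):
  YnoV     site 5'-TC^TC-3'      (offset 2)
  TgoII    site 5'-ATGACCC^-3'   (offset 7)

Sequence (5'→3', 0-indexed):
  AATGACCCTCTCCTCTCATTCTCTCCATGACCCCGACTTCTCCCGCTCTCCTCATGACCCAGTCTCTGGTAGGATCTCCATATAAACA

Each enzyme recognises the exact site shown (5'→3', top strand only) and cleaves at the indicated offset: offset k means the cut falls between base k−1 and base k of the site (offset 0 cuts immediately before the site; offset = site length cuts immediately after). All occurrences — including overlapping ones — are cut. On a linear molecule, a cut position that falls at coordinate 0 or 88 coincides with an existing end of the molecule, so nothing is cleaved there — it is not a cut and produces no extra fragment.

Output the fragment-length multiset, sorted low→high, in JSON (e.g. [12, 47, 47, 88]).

Scan for sites:
  YnoV TCTC/2: at [8, 13, 19, 21, 38, 46, 62, 74] ⇒ [10, 15, 21, 23, 40, 48, 64, 76]
  TgoII ATGACCC/7: at [1, 26, 53] ⇒ [8, 33, 60]

Pooled cuts: [8, 10, 15, 21, 23, 33, 40, 48, 60, 64, 76]

Fragments:
  [0,8): 8 bp
  [8,10): 2 bp
  [10,15): 5 bp
  [15,21): 6 bp
  [21,23): 2 bp
  [23,33): 10 bp
  [33,40): 7 bp
  [40,48): 8 bp
  [48,60): 12 bp
  [60,64): 4 bp
  [64,76): 12 bp
  [76,88): 12 bp

[2,2,4,5,6,7,8,8,10,12,12,12]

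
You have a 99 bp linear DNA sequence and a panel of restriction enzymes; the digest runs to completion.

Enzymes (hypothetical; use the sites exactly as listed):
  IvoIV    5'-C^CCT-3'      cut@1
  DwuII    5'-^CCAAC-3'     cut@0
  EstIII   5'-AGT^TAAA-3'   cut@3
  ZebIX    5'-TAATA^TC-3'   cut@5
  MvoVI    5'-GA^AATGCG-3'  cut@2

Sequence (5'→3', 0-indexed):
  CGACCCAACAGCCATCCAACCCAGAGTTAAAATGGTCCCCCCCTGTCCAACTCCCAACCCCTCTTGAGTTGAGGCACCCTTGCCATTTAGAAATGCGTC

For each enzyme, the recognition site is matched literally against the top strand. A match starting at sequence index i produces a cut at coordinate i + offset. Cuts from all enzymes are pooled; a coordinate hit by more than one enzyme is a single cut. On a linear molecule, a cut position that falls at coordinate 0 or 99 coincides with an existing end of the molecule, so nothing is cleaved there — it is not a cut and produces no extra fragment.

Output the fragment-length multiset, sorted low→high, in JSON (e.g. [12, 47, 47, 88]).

Site scan:
  IvoIV (CCCT, off=1): starts [40, 58, 76] → cuts [41, 59, 77]
  DwuII (CCAAC, off=0): starts [4, 15, 46, 53] → cuts [4, 15, 46, 53]
  EstIII (AGTTAAA, off=3): starts [24] → cuts [27]
  ZebIX (TAATATC, off=5): no sites
  MvoVI (GAAATGCG, off=2): starts [89] → cuts [91]

Pooled cuts: [4, 15, 27, 41, 46, 53, 59, 77, 91]

Fragments:
  [0,4): 4 bp
  [4,15): 11 bp
  [15,27): 12 bp
  [27,41): 14 bp
  [41,46): 5 bp
  [46,53): 7 bp
  [53,59): 6 bp
  [59,77): 18 bp
  [77,91): 14 bp
  [91,99): 8 bp

[4,5,6,7,8,11,12,14,14,18]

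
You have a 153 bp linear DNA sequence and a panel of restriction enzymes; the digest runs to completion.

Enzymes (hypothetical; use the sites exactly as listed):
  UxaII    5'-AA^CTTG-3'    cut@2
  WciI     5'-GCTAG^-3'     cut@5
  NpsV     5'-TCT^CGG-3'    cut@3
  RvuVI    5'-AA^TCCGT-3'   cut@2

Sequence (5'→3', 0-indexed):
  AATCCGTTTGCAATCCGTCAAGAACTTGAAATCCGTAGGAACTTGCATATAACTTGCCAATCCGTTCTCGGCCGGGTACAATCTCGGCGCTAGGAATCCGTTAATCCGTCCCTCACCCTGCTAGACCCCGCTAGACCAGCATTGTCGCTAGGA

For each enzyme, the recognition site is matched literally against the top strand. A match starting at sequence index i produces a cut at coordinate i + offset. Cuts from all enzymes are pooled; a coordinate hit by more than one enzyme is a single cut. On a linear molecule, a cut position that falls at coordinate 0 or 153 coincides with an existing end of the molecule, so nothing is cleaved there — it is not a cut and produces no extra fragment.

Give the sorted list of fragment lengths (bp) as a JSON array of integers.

[2,2,3,7,8,8,8,9,10,10,11,11,11,16,17,20]

Site scan:
  UxaII (AACTTG, off=2): starts [22, 39, 50] → cuts [24, 41, 52]
  WciI (GCTAG, off=5): starts [88, 119, 129, 146] → cuts [93, 124, 134, 151]
  NpsV (TCTCGG, off=3): starts [65, 81] → cuts [68, 84]
  RvuVI (AATCCGT, off=2): starts [0, 11, 29, 58, 94, 102] → cuts [2, 13, 31, 60, 96, 104]

Pooled cuts: [2, 13, 24, 31, 41, 52, 60, 68, 84, 93, 96, 104, 124, 134, 151]

Fragment lengths:
  [0,2): 2 bp
  [2,13): 11 bp
  [13,24): 11 bp
  [24,31): 7 bp
  [31,41): 10 bp
  [41,52): 11 bp
  [52,60): 8 bp
  [60,68): 8 bp
  [68,84): 16 bp
  [84,93): 9 bp
  [93,96): 3 bp
  [96,104): 8 bp
  [104,124): 20 bp
  [124,134): 10 bp
  [134,151): 17 bp
  [151,153): 2 bp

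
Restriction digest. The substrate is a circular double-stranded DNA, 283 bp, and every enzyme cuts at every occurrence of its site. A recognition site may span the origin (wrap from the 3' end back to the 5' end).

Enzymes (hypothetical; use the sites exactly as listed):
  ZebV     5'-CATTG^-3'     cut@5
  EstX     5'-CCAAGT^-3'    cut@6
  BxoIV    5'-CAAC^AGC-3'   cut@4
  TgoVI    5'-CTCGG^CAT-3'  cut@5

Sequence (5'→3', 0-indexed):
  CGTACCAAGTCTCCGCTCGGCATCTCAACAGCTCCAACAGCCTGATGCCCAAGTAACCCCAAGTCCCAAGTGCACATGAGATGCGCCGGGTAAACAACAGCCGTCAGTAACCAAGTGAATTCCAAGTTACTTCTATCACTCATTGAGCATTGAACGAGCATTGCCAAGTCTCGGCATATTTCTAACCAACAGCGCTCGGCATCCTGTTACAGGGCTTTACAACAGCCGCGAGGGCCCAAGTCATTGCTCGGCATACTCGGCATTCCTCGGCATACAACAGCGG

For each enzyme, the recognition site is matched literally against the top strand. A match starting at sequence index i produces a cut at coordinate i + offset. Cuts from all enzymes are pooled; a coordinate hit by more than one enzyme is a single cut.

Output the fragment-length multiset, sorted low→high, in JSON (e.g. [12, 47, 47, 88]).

Site scan:
  ZebV (CATTG, off=5): starts [140, 147, 158, 241] → cuts [145, 152, 163, 246]
  EstX (CCAAGT, off=6): starts [4, 48, 58, 65, 110, 121, 163, 235] → cuts [10, 54, 64, 71, 116, 127, 169, 241]
  BxoIV (CAACAGC, off=4): starts [25, 34, 94, 186, 219, 274] → cuts [29, 38, 98, 190, 223, 278]
  TgoVI (CTCGGCAT, off=5): starts [15, 169, 194, 246, 255, 265] → cuts [20, 174, 199, 251, 260, 270]

Pooled cuts: [10, 20, 29, 38, 54, 64, 71, 98, 116, 127, 145, 152, 163, 169, 174, 190, 199, 223, 241, 246, 251, 260, 270, 278]

Fragment lengths:
  10→20: 10 bp
  20→29: 9 bp
  29→38: 9 bp
  38→54: 16 bp
  54→64: 10 bp
  64→71: 7 bp
  71→98: 27 bp
  98→116: 18 bp
  116→127: 11 bp
  127→145: 18 bp
  145→152: 7 bp
  152→163: 11 bp
  163→169: 6 bp
  169→174: 5 bp
  174→190: 16 bp
  190→199: 9 bp
  199→223: 24 bp
  223→241: 18 bp
  241→246: 5 bp
  246→251: 5 bp
  251→260: 9 bp
  260→270: 10 bp
  270→278: 8 bp
  278→10 (wrap): 283-278+10 = 15 bp

[5,5,5,6,7,7,8,9,9,9,9,10,10,10,11,11,15,16,16,18,18,18,24,27]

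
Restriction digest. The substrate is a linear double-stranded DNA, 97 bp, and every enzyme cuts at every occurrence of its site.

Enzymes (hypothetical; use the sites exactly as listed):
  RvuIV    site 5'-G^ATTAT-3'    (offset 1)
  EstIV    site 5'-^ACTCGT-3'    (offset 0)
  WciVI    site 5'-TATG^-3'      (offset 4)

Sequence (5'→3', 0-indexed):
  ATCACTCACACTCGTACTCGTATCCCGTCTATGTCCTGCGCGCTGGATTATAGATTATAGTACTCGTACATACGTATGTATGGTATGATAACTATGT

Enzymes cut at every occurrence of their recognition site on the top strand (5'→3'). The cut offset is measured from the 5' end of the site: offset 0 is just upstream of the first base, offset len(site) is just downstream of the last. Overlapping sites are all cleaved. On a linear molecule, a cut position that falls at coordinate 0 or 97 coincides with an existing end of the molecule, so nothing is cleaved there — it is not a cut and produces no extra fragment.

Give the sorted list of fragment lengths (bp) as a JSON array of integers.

[1,4,5,6,7,8,9,9,13,17,18]

Site scan:
  RvuIV GATTAT/1: at [45, 52] ⇒ [46, 53]
  EstIV ACTCGT/0: at [9, 15, 61] ⇒ [9, 15, 61]
  WciVI TATG/4: at [29, 74, 78, 83, 92] ⇒ [33, 78, 82, 87, 96]

Pooled cuts: [9, 15, 33, 46, 53, 61, 78, 82, 87, 96]

Fragments:
  [0,9): 9 bp
  [9,15): 6 bp
  [15,33): 18 bp
  [33,46): 13 bp
  [46,53): 7 bp
  [53,61): 8 bp
  [61,78): 17 bp
  [78,82): 4 bp
  [82,87): 5 bp
  [87,96): 9 bp
  [96,97): 1 bp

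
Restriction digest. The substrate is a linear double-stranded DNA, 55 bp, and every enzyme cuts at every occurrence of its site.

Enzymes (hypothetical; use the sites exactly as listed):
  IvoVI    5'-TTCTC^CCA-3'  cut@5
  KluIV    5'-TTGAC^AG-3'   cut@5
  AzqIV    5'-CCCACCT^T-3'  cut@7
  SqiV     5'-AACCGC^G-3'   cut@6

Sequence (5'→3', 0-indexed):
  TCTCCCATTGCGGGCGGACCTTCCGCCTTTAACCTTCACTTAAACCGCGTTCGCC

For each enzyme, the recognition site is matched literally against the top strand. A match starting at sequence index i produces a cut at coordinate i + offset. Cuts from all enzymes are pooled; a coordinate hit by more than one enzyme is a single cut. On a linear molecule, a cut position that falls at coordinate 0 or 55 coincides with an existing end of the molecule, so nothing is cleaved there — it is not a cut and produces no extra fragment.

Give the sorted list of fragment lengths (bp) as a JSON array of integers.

Site scan:
  IvoVI (TTCTCCCA, off=5): no sites
  KluIV (TTGACAG, off=5): no sites
  AzqIV (CCCACCTT, off=7): no sites
  SqiV AACCGCG/6: at [42] ⇒ [48]

Pooled cuts: [48]

Fragment lengths:
  [0,48): 48 bp
  [48,55): 7 bp

[7,48]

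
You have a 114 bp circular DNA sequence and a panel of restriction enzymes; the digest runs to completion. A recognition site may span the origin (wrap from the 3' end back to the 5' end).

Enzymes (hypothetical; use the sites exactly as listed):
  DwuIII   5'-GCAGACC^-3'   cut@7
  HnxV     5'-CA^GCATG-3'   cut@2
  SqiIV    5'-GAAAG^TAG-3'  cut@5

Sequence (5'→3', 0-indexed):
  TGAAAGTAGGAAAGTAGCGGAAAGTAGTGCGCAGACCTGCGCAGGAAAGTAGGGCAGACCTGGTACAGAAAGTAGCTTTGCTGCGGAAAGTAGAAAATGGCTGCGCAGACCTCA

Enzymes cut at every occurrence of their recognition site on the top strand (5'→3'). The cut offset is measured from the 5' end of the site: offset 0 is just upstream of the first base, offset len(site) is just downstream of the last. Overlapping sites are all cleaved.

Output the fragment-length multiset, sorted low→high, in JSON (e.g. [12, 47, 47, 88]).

Per-enzyme occurrences:
  DwuIII GCAGACC/7: at [30, 53, 104] ⇒ [37, 60, 111]
  HnxV (CAGCATG, off=2): no sites
  SqiIV GAAAGTAG/5: at [1, 9, 19, 44, 67, 85] ⇒ [6, 14, 24, 49, 72, 90]

Pooled cuts: [6, 14, 24, 37, 49, 60, 72, 90, 111]

Fragments:
  6→14: 8 bp
  14→24: 10 bp
  24→37: 13 bp
  37→49: 12 bp
  49→60: 11 bp
  60→72: 12 bp
  72→90: 18 bp
  90→111: 21 bp
  111→6 (wrap): 114-111+6 = 9 bp

[8,9,10,11,12,12,13,18,21]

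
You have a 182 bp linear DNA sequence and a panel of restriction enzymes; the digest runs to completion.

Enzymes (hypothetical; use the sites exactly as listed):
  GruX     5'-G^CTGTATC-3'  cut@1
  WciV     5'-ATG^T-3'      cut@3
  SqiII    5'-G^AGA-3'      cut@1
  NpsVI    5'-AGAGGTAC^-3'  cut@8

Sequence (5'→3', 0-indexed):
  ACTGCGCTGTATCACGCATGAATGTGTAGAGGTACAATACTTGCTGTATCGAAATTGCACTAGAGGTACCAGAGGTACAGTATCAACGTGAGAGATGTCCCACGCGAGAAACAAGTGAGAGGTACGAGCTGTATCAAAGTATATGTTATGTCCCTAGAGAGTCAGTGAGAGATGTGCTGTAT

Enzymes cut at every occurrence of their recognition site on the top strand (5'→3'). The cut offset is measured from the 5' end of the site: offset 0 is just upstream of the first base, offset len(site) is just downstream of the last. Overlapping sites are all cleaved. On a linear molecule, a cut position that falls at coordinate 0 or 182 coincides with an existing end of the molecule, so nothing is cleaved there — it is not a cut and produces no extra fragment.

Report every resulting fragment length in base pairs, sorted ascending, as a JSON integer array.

[2,2,3,5,5,5,6,7,8,8,8,9,9,10,11,11,12,17,18,26]

Scan for sites:
  GruX (GCTGTATC, off=1): starts [5, 42, 127] → cuts [6, 43, 128]
  WciV (ATGT, off=3): starts [21, 94, 142, 147, 171] → cuts [24, 97, 145, 150, 174]
  SqiII (GAGA, off=1): starts [89, 91, 105, 116, 156, 166, 168] → cuts [90, 92, 106, 117, 157, 167, 169]
  NpsVI (AGAGGTAC, off=8): starts [27, 61, 70, 117] → cuts [35, 69, 78, 125]

Pooled cuts: [6, 24, 35, 43, 69, 78, 90, 92, 97, 106, 117, 125, 128, 145, 150, 157, 167, 169, 174]

Fragment lengths:
  [0,6): 6 bp
  [6,24): 18 bp
  [24,35): 11 bp
  [35,43): 8 bp
  [43,69): 26 bp
  [69,78): 9 bp
  [78,90): 12 bp
  [90,92): 2 bp
  [92,97): 5 bp
  [97,106): 9 bp
  [106,117): 11 bp
  [117,125): 8 bp
  [125,128): 3 bp
  [128,145): 17 bp
  [145,150): 5 bp
  [150,157): 7 bp
  [157,167): 10 bp
  [167,169): 2 bp
  [169,174): 5 bp
  [174,182): 8 bp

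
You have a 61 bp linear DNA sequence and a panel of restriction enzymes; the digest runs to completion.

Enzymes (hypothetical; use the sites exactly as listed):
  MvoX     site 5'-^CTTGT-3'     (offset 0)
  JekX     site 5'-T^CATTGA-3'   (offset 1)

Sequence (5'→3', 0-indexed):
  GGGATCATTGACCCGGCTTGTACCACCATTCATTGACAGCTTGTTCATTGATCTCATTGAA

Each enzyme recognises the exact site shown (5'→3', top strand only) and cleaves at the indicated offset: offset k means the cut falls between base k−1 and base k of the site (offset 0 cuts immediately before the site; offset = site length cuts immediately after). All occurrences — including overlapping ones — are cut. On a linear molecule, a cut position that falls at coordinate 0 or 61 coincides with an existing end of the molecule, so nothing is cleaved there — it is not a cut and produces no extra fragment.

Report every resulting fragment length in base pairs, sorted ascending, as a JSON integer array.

Scan for sites:
  MvoX CTTGT/0: at [16, 39] ⇒ [16, 39]
  JekX TCATTGA/1: at [4, 29, 44, 53] ⇒ [5, 30, 45, 54]

Pooled cuts: [5, 16, 30, 39, 45, 54]

Fragment lengths:
  [0,5): 5 bp
  [5,16): 11 bp
  [16,30): 14 bp
  [30,39): 9 bp
  [39,45): 6 bp
  [45,54): 9 bp
  [54,61): 7 bp

[5,6,7,9,9,11,14]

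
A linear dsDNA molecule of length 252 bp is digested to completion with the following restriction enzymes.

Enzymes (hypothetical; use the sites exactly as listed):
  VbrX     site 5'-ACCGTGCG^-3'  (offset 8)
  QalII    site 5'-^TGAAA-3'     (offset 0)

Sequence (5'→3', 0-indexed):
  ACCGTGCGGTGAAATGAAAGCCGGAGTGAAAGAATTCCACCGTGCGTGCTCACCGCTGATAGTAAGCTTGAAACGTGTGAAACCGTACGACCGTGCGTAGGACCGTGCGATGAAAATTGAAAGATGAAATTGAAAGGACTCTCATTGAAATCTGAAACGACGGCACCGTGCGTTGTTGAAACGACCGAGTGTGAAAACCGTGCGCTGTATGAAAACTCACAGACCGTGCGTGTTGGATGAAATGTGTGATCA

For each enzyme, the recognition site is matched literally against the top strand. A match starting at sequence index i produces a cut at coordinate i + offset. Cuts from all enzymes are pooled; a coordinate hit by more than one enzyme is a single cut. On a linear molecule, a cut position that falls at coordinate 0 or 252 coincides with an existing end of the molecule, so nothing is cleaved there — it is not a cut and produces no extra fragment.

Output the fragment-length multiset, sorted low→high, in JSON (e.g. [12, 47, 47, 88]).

Scan for sites:
  VbrX ACCGTGCG/8: at [0, 38, 89, 101, 164, 196, 222] ⇒ [8, 46, 97, 109, 172, 204, 230]
  QalII TGAAA/0: at [9, 14, 26, 68, 77, 110, 117, 124, 130, 145, 152, 176, 191, 209, 237] ⇒ [9, 14, 26, 68, 77, 110, 117, 124, 130, 145, 152, 176, 191, 209, 237]

Pooled cuts: [8, 9, 14, 26, 46, 68, 77, 97, 109, 110, 117, 124, 130, 145, 152, 172, 176, 191, 204, 209, 230, 237]

Fragment lengths:
  [0,8): 8 bp
  [8,9): 1 bp
  [9,14): 5 bp
  [14,26): 12 bp
  [26,46): 20 bp
  [46,68): 22 bp
  [68,77): 9 bp
  [77,97): 20 bp
  [97,109): 12 bp
  [109,110): 1 bp
  [110,117): 7 bp
  [117,124): 7 bp
  [124,130): 6 bp
  [130,145): 15 bp
  [145,152): 7 bp
  [152,172): 20 bp
  [172,176): 4 bp
  [176,191): 15 bp
  [191,204): 13 bp
  [204,209): 5 bp
  [209,230): 21 bp
  [230,237): 7 bp
  [237,252): 15 bp

[1,1,4,5,5,6,7,7,7,7,8,9,12,12,13,15,15,15,20,20,20,21,22]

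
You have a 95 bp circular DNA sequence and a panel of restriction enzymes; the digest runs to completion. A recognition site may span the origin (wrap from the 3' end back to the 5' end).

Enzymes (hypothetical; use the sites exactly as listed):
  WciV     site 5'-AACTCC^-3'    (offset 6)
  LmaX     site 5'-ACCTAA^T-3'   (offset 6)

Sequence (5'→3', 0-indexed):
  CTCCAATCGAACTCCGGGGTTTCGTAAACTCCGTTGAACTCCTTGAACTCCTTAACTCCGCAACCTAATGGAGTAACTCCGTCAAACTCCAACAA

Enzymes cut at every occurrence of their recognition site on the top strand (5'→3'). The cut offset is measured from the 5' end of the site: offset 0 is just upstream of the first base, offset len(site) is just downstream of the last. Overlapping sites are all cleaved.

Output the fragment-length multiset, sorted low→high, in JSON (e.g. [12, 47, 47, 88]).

Scan for sites:
  WciV (AACTCC, off=6): starts [9, 26, 36, 45, 53, 74, 84, 93] → cuts [4, 15, 32, 42, 51, 59, 80, 90]
  LmaX (ACCTAAT, off=6): starts [62] → cuts [68]

All cut coordinates (distinct, sorted): [4, 15, 32, 42, 51, 59, 68, 80, 90]

Fragments:
  4→15: 11 bp
  15→32: 17 bp
  32→42: 10 bp
  42→51: 9 bp
  51→59: 8 bp
  59→68: 9 bp
  68→80: 12 bp
  80→90: 10 bp
  90→4 (wrap): 95-90+4 = 9 bp

[8,9,9,9,10,10,11,12,17]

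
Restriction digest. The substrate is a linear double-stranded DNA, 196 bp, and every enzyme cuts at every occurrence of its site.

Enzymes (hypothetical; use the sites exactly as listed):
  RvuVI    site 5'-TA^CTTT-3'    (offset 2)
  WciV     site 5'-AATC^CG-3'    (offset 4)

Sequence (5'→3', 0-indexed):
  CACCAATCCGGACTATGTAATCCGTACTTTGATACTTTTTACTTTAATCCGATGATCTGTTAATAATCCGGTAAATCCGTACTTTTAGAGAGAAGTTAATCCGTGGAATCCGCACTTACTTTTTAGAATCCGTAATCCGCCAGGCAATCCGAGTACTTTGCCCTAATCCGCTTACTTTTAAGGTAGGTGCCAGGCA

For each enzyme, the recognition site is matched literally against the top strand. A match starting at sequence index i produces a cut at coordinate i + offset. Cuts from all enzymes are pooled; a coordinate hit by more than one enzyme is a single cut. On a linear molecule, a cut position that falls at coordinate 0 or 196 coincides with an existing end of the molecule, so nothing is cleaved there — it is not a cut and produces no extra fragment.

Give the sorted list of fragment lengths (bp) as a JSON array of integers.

Per-enzyme occurrences:
  RvuVI (TACTTT, off=2): starts [24, 32, 39, 79, 116, 153, 172] → cuts [26, 34, 41, 81, 118, 155, 174]
  WciV (AATCCG, off=4): starts [4, 18, 45, 64, 73, 97, 106, 126, 133, 145, 164] → cuts [8, 22, 49, 68, 77, 101, 110, 130, 137, 149, 168]

Pooled cuts: [8, 22, 26, 34, 41, 49, 68, 77, 81, 101, 110, 118, 130, 137, 149, 155, 168, 174]

Fragments:
  [0,8): 8 bp
  [8,22): 14 bp
  [22,26): 4 bp
  [26,34): 8 bp
  [34,41): 7 bp
  [41,49): 8 bp
  [49,68): 19 bp
  [68,77): 9 bp
  [77,81): 4 bp
  [81,101): 20 bp
  [101,110): 9 bp
  [110,118): 8 bp
  [118,130): 12 bp
  [130,137): 7 bp
  [137,149): 12 bp
  [149,155): 6 bp
  [155,168): 13 bp
  [168,174): 6 bp
  [174,196): 22 bp

[4,4,6,6,7,7,8,8,8,8,9,9,12,12,13,14,19,20,22]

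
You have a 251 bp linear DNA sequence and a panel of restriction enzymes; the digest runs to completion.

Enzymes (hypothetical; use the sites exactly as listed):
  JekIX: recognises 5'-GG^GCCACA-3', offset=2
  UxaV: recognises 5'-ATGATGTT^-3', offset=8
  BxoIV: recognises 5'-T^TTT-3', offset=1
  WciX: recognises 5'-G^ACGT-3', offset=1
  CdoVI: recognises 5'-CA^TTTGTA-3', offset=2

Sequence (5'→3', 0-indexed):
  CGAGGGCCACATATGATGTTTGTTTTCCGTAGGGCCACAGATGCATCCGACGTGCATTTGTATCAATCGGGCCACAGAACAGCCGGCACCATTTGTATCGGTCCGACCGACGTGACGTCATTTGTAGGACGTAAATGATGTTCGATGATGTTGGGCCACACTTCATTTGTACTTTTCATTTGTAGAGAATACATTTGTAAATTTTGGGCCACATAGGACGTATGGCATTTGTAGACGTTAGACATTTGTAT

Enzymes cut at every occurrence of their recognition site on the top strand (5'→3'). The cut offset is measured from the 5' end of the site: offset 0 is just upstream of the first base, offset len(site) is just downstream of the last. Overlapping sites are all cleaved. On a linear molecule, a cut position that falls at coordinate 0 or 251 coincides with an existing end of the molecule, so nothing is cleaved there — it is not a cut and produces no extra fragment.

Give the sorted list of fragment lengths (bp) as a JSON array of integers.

Site scan:
  JekIX GGGCCACA/2: at [3, 31, 68, 152, 205] ⇒ [5, 33, 70, 154, 207]
  UxaV ATGATGTT/8: at [12, 134, 144] ⇒ [20, 142, 152]
  BxoIV TTTT/1: at [22, 172, 201] ⇒ [23, 173, 202]
  WciX GACGT/1: at [48, 108, 113, 127, 216, 233] ⇒ [49, 109, 114, 128, 217, 234]
  CdoVI CATTTGTA/2: at [54, 89, 118, 163, 176, 191, 225, 242] ⇒ [56, 91, 120, 165, 178, 193, 227, 244]

All cut coordinates (distinct, sorted): [5, 20, 23, 33, 49, 56, 70, 91, 109, 114, 120, 128, 142, 152, 154, 165, 173, 178, 193, 202, 207, 217, 227, 234, 244]

Fragment lengths:
  [0,5): 5 bp
  [5,20): 15 bp
  [20,23): 3 bp
  [23,33): 10 bp
  [33,49): 16 bp
  [49,56): 7 bp
  [56,70): 14 bp
  [70,91): 21 bp
  [91,109): 18 bp
  [109,114): 5 bp
  [114,120): 6 bp
  [120,128): 8 bp
  [128,142): 14 bp
  [142,152): 10 bp
  [152,154): 2 bp
  [154,165): 11 bp
  [165,173): 8 bp
  [173,178): 5 bp
  [178,193): 15 bp
  [193,202): 9 bp
  [202,207): 5 bp
  [207,217): 10 bp
  [217,227): 10 bp
  [227,234): 7 bp
  [234,244): 10 bp
  [244,251): 7 bp

[2,3,5,5,5,5,6,7,7,7,8,8,9,10,10,10,10,10,11,14,14,15,15,16,18,21]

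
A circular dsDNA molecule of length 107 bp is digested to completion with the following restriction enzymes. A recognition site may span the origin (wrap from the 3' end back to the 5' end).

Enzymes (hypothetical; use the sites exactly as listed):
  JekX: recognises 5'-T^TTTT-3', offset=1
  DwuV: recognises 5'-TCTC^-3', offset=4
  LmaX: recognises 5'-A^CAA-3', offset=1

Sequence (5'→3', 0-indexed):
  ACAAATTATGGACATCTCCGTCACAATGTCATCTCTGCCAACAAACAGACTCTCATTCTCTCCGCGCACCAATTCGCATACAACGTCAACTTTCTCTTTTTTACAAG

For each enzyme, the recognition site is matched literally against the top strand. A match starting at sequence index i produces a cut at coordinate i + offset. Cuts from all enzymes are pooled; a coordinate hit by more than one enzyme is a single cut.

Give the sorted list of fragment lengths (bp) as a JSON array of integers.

Scan for sites:
  JekX TTTTT/1: at [96, 97] ⇒ [97, 98]
  DwuV TCTC/4: at [14, 31, 50, 56, 58, 92] ⇒ [18, 35, 54, 60, 62, 96]
  LmaX ACAA/1: at [0, 22, 40, 79, 102] ⇒ [1, 23, 41, 80, 103]

All cut coordinates (distinct, sorted): [1, 18, 23, 35, 41, 54, 60, 62, 80, 96, 97, 98, 103]

Fragments:
  1→18: 17 bp
  18→23: 5 bp
  23→35: 12 bp
  35→41: 6 bp
  41→54: 13 bp
  54→60: 6 bp
  60→62: 2 bp
  62→80: 18 bp
  80→96: 16 bp
  96→97: 1 bp
  97→98: 1 bp
  98→103: 5 bp
  103→1 (wrap): 107-103+1 = 5 bp

[1,1,2,5,5,5,6,6,12,13,16,17,18]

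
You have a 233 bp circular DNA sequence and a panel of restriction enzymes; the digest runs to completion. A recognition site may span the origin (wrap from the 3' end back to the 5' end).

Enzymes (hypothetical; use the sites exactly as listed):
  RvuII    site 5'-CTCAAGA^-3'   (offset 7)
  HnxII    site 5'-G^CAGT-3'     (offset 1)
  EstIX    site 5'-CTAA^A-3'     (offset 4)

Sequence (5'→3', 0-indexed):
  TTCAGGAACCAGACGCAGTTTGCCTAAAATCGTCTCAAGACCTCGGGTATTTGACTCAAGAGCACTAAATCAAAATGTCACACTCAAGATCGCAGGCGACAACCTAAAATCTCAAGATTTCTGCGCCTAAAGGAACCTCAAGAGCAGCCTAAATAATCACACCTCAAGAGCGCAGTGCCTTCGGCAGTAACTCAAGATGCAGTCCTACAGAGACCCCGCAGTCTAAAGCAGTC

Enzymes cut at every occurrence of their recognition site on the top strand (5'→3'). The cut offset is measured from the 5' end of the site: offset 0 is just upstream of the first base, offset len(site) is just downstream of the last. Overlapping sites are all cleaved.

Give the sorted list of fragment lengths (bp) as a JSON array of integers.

[2,2,3,7,8,9,10,12,12,13,13,13,13,17,18,19,20,21,21]

Scan for sites:
  RvuII (CTCAAGA, off=7): starts [33, 54, 82, 110, 136, 162, 190] → cuts [40, 61, 89, 117, 143, 169, 197]
  HnxII (GCAGT, off=1): starts [14, 171, 183, 198, 217, 227] → cuts [15, 172, 184, 199, 218, 228]
  EstIX (CTAAA, off=4): starts [23, 64, 103, 126, 148, 222] → cuts [27, 68, 107, 130, 152, 226]

Pooled cuts: [15, 27, 40, 61, 68, 89, 107, 117, 130, 143, 152, 169, 172, 184, 197, 199, 218, 226, 228]

Fragment lengths:
  15→27: 12 bp
  27→40: 13 bp
  40→61: 21 bp
  61→68: 7 bp
  68→89: 21 bp
  89→107: 18 bp
  107→117: 10 bp
  117→130: 13 bp
  130→143: 13 bp
  143→152: 9 bp
  152→169: 17 bp
  169→172: 3 bp
  172→184: 12 bp
  184→197: 13 bp
  197→199: 2 bp
  199→218: 19 bp
  218→226: 8 bp
  226→228: 2 bp
  228→15 (wrap): 233-228+15 = 20 bp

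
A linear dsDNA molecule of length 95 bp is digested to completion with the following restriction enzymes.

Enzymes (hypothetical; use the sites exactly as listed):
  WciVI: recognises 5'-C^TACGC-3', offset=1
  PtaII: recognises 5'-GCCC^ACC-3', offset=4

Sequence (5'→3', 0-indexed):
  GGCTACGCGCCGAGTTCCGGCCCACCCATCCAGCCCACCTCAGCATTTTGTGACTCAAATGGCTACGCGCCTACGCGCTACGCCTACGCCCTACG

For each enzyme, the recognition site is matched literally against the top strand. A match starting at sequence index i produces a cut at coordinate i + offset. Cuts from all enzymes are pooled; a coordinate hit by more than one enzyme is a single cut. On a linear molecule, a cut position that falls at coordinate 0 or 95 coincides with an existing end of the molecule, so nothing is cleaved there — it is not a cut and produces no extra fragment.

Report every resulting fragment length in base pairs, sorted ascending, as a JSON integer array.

[3,6,7,8,11,13,20,27]

Scan for sites:
  WciVI (CTACGC, off=1): starts [2, 62, 70, 77, 83] → cuts [3, 63, 71, 78, 84]
  PtaII (GCCCACC, off=4): starts [19, 32] → cuts [23, 36]

All cut coordinates (distinct, sorted): [3, 23, 36, 63, 71, 78, 84]

Fragment lengths:
  [0,3): 3 bp
  [3,23): 20 bp
  [23,36): 13 bp
  [36,63): 27 bp
  [63,71): 8 bp
  [71,78): 7 bp
  [78,84): 6 bp
  [84,95): 11 bp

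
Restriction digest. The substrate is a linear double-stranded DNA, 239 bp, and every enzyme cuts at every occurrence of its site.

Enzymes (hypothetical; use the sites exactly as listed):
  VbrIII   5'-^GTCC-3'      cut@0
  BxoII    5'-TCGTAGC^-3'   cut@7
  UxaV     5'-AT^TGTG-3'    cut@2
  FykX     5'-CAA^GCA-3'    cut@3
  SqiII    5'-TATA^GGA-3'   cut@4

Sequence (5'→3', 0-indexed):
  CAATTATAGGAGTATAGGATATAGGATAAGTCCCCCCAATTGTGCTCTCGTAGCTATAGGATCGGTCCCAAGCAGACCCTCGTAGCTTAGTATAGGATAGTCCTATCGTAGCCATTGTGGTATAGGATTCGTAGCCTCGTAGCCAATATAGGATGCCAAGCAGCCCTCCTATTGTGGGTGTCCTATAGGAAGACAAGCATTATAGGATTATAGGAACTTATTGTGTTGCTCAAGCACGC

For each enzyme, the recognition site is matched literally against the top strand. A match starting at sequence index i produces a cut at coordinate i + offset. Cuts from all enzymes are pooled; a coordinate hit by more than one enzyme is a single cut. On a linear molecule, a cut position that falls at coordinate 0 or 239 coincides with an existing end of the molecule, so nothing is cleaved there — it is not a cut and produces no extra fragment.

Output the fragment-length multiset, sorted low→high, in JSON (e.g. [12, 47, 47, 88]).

[3,4,5,6,6,6,7,7,7,7,8,8,8,8,8,8,8,9,9,9,9,11,11,12,13,13,14,15]

Per-enzyme occurrences:
  VbrIII (GTCC, off=0): starts [29, 64, 99, 179] → cuts [29, 64, 99, 179]
  BxoII (TCGTAGC, off=7): starts [47, 79, 105, 128, 136] → cuts [54, 86, 112, 135, 143]
  UxaV (ATTGTG, off=2): starts [38, 113, 170, 219] → cuts [40, 115, 172, 221]
  FykX (CAAGCA, off=3): starts [68, 156, 193, 230] → cuts [71, 159, 196, 233]
  SqiII (TATAGGA, off=4): starts [4, 12, 19, 54, 90, 120, 146, 183, 200, 208] → cuts [8, 16, 23, 58, 94, 124, 150, 187, 204, 212]

All cut coordinates (distinct, sorted): [8, 16, 23, 29, 40, 54, 58, 64, 71, 86, 94, 99, 112, 115, 124, 135, 143, 150, 159, 172, 179, 187, 196, 204, 212, 221, 233]

Fragments:
  [0,8): 8 bp
  [8,16): 8 bp
  [16,23): 7 bp
  [23,29): 6 bp
  [29,40): 11 bp
  [40,54): 14 bp
  [54,58): 4 bp
  [58,64): 6 bp
  [64,71): 7 bp
  [71,86): 15 bp
  [86,94): 8 bp
  [94,99): 5 bp
  [99,112): 13 bp
  [112,115): 3 bp
  [115,124): 9 bp
  [124,135): 11 bp
  [135,143): 8 bp
  [143,150): 7 bp
  [150,159): 9 bp
  [159,172): 13 bp
  [172,179): 7 bp
  [179,187): 8 bp
  [187,196): 9 bp
  [196,204): 8 bp
  [204,212): 8 bp
  [212,221): 9 bp
  [221,233): 12 bp
  [233,239): 6 bp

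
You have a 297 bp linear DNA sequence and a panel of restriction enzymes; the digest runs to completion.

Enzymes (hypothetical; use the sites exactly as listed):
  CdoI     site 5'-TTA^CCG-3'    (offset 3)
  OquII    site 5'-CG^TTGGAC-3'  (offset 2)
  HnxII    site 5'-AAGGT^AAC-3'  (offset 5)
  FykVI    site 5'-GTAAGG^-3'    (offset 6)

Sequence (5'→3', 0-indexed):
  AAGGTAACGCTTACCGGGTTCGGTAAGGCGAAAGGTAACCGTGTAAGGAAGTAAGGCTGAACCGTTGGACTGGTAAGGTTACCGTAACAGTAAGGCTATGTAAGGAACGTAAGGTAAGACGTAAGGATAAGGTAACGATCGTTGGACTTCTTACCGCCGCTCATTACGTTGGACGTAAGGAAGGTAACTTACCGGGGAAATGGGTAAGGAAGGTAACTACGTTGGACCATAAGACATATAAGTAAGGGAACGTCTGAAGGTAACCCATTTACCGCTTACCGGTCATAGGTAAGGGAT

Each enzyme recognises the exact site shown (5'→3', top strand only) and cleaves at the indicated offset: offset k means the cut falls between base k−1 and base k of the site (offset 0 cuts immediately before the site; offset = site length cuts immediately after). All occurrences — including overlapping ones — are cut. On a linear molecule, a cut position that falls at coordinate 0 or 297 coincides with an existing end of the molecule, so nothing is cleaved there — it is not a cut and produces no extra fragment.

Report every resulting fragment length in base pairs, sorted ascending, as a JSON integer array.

Scan for sites:
  CdoI (TTACCG, off=3): starts [10, 78, 150, 188, 268, 275] → cuts [13, 81, 153, 191, 271, 278]
  OquII (CGTTGGAC, off=2): starts [62, 139, 166, 219] → cuts [64, 141, 168, 221]
  HnxII (AAGGTAAC, off=5): starts [0, 31, 128, 180, 209, 256] → cuts [5, 36, 133, 185, 214, 261]
  FykVI (GTAAGG, off=6): starts [22, 42, 50, 72, 89, 99, 108, 120, 174, 203, 241, 288] → cuts [28, 48, 56, 78, 95, 105, 114, 126, 180, 209, 247, 294]

Pooled cuts: [5, 13, 28, 36, 48, 56, 64, 78, 81, 95, 105, 114, 126, 133, 141, 153, 168, 180, 185, 191, 209, 214, 221, 247, 261, 271, 278, 294]

Fragment lengths:
  [0,5): 5 bp
  [5,13): 8 bp
  [13,28): 15 bp
  [28,36): 8 bp
  [36,48): 12 bp
  [48,56): 8 bp
  [56,64): 8 bp
  [64,78): 14 bp
  [78,81): 3 bp
  [81,95): 14 bp
  [95,105): 10 bp
  [105,114): 9 bp
  [114,126): 12 bp
  [126,133): 7 bp
  [133,141): 8 bp
  [141,153): 12 bp
  [153,168): 15 bp
  [168,180): 12 bp
  [180,185): 5 bp
  [185,191): 6 bp
  [191,209): 18 bp
  [209,214): 5 bp
  [214,221): 7 bp
  [221,247): 26 bp
  [247,261): 14 bp
  [261,271): 10 bp
  [271,278): 7 bp
  [278,294): 16 bp
  [294,297): 3 bp

[3,3,5,5,5,6,7,7,7,8,8,8,8,8,9,10,10,12,12,12,12,14,14,14,15,15,16,18,26]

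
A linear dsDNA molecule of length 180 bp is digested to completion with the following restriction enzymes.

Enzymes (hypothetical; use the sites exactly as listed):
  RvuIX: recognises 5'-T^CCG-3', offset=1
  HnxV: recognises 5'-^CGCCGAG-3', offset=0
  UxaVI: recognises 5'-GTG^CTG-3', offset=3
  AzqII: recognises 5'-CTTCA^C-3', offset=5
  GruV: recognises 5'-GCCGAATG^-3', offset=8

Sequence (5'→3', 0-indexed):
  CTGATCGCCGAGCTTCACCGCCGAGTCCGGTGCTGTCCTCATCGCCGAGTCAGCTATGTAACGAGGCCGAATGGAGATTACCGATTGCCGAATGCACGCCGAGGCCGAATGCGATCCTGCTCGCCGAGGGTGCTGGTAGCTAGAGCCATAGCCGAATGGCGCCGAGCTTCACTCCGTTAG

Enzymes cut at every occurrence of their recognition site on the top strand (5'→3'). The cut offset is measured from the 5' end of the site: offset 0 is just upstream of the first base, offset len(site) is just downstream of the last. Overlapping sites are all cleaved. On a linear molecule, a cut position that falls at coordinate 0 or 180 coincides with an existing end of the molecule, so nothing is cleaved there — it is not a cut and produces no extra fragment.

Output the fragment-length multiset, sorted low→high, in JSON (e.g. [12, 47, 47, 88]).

[1,1,2,2,5,6,7,8,10,10,11,12,12,15,21,26,31]

Scan for sites:
  RvuIX (TCCG, off=1): starts [25, 172] → cuts [26, 173]
  HnxV (CGCCGAG, off=0): starts [5, 18, 42, 96, 121, 159] → cuts [5, 18, 42, 96, 121, 159]
  UxaVI (GTGCTG, off=3): starts [29, 129] → cuts [32, 132]
  AzqII (CTTCAC, off=5): starts [12, 166] → cuts [17, 171]
  GruV (GCCGAATG, off=8): starts [65, 86, 103, 150] → cuts [73, 94, 111, 158]

Pooled cuts: [5, 17, 18, 26, 32, 42, 73, 94, 96, 111, 121, 132, 158, 159, 171, 173]

Fragments:
  [0,5): 5 bp
  [5,17): 12 bp
  [17,18): 1 bp
  [18,26): 8 bp
  [26,32): 6 bp
  [32,42): 10 bp
  [42,73): 31 bp
  [73,94): 21 bp
  [94,96): 2 bp
  [96,111): 15 bp
  [111,121): 10 bp
  [121,132): 11 bp
  [132,158): 26 bp
  [158,159): 1 bp
  [159,171): 12 bp
  [171,173): 2 bp
  [173,180): 7 bp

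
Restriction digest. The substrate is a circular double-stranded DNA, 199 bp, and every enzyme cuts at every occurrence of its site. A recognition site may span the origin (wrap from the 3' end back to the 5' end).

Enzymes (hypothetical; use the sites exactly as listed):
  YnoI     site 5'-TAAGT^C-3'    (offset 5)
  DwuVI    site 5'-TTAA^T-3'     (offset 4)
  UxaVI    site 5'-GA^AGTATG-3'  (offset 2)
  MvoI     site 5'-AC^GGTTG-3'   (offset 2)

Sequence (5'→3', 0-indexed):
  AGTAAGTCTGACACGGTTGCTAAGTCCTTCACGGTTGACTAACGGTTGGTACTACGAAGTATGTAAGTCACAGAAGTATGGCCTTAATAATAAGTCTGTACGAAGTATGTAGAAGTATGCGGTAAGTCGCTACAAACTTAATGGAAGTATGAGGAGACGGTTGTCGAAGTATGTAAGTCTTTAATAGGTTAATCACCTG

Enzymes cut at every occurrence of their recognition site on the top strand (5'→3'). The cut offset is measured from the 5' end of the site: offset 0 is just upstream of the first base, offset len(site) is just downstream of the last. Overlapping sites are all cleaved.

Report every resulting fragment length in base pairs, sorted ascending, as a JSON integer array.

[4,6,6,7,7,8,8,8,9,10,11,11,11,11,13,13,14,14,14,14]

Per-enzyme occurrences:
  YnoI (TAAGTC, off=5): starts [2, 20, 63, 90, 122, 173] → cuts [7, 25, 68, 95, 127, 178]
  DwuVI (TTAAT, off=4): starts [83, 137, 180, 188] → cuts [87, 141, 184, 192]
  UxaVI (GAAGTATG, off=2): starts [55, 72, 101, 111, 143, 165] → cuts [57, 74, 103, 113, 145, 167]
  MvoI (ACGGTTG, off=2): starts [12, 30, 41, 156] → cuts [14, 32, 43, 158]

Pooled cuts: [7, 14, 25, 32, 43, 57, 68, 74, 87, 95, 103, 113, 127, 141, 145, 158, 167, 178, 184, 192]

Fragments:
  7→14: 7 bp
  14→25: 11 bp
  25→32: 7 bp
  32→43: 11 bp
  43→57: 14 bp
  57→68: 11 bp
  68→74: 6 bp
  74→87: 13 bp
  87→95: 8 bp
  95→103: 8 bp
  103→113: 10 bp
  113→127: 14 bp
  127→141: 14 bp
  141→145: 4 bp
  145→158: 13 bp
  158→167: 9 bp
  167→178: 11 bp
  178→184: 6 bp
  184→192: 8 bp
  192→7 (wrap): 199-192+7 = 14 bp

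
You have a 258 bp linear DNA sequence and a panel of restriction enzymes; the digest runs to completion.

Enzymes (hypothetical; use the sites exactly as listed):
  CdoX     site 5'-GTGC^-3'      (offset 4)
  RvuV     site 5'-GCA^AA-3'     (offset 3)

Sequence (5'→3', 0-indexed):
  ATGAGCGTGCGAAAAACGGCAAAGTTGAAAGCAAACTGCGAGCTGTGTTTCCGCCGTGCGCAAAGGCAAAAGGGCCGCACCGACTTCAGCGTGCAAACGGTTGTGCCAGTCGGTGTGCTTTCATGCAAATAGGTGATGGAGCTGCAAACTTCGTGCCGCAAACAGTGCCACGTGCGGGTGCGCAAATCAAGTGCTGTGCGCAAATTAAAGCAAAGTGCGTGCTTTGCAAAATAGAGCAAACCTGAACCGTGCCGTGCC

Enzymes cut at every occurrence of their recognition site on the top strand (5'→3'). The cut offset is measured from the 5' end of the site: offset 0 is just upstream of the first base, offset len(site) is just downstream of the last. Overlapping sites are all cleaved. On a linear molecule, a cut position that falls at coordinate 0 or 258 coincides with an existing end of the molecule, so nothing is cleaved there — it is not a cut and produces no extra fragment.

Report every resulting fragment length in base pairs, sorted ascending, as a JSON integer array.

[1,1,3,3,3,4,4,5,5,6,6,6,6,7,8,9,10,10,10,10,10,11,11,12,12,14,19,26,26]

Per-enzyme occurrences:
  CdoX (GTGC, off=4): starts [6, 55, 90, 102, 114, 152, 164, 171, 177, 190, 195, 214, 218, 248, 253] → cuts [10, 59, 94, 106, 118, 156, 168, 175, 181, 194, 199, 218, 222, 252, 257]
  RvuV (GCAAA, off=3): starts [18, 30, 59, 65, 92, 124, 143, 157, 181, 199, 209, 225, 235] → cuts [21, 33, 62, 68, 95, 127, 146, 160, 184, 202, 212, 228, 238]

Pooled cuts: [10, 21, 33, 59, 62, 68, 94, 95, 106, 118, 127, 146, 156, 160, 168, 175, 181, 184, 194, 199, 202, 212, 218, 222, 228, 238, 252, 257]

Fragments:
  [0,10): 10 bp
  [10,21): 11 bp
  [21,33): 12 bp
  [33,59): 26 bp
  [59,62): 3 bp
  [62,68): 6 bp
  [68,94): 26 bp
  [94,95): 1 bp
  [95,106): 11 bp
  [106,118): 12 bp
  [118,127): 9 bp
  [127,146): 19 bp
  [146,156): 10 bp
  [156,160): 4 bp
  [160,168): 8 bp
  [168,175): 7 bp
  [175,181): 6 bp
  [181,184): 3 bp
  [184,194): 10 bp
  [194,199): 5 bp
  [199,202): 3 bp
  [202,212): 10 bp
  [212,218): 6 bp
  [218,222): 4 bp
  [222,228): 6 bp
  [228,238): 10 bp
  [238,252): 14 bp
  [252,257): 5 bp
  [257,258): 1 bp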